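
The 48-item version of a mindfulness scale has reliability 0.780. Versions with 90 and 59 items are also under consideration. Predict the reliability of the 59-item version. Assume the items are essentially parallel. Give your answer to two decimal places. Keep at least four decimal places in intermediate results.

0.81

Only the ratio of lengths matters: n = 59/48 = 1.2292
r_{59} = n·r / (1 + (n − 1)·r) = 0.9588 / 1.1788 ≈ 0.8134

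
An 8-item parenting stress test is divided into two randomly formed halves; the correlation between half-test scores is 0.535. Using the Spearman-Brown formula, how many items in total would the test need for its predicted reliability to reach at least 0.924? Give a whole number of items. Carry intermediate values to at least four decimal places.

43

Corrected full-test reliability: r_full = 2 × 0.535 / (1 + 0.535) ≈ 0.6971
Solve Spearman-Brown for n: n = 0.924(1 − 0.6971) / [0.6971(1 − 0.924)] = 5.2828
Items = 5.2828 × 8 ≈ 42.26 → 43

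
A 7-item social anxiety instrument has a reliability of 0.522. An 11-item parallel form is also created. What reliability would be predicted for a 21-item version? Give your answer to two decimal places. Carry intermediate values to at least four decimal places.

Only the ratio of lengths matters: n = 21/7 = 3.0000
r_{21} = n·r / (1 + (n − 1)·r) = 1.5660 / 2.0440 ≈ 0.7661

0.77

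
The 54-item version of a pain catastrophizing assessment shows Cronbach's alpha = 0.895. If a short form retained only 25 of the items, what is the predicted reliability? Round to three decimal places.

n = 25/54 = 0.463
r_new = (0.463 × 0.895) / (1 + (0.463 − 1) × 0.895)
     = 0.4144 / 0.5194 = 0.7978

0.798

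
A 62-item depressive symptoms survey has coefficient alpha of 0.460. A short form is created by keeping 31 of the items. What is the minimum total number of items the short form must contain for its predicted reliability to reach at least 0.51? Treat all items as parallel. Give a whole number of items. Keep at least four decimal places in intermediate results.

Short-form reliability: n = 31/62 = 0.5000; r_31 = n·r/(1+(n−1)r) ≈ 0.2987
Length factor from the short form to reach 0.51: n' = 0.51(1 − 0.2987) / [0.2987(1 − 0.51)] ≈ 2.4437
Items = 2.4437 × 31 ≈ 75.75 → 76

76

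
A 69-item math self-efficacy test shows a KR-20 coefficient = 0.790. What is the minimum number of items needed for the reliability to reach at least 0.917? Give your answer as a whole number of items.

n = 0.917(1 − 0.790) / [0.790(1 − 0.917)]
n = 0.192570 / 0.065570 ≈ 2.9369
Items needed = n × 69 = 2.9369 × 69 ≈ 202.65 → round up to 203

203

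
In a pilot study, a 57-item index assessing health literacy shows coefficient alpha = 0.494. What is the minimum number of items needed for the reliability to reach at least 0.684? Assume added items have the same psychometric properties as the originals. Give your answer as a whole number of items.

Spearman-Brown solved for the length factor n:
n = r*(1 − r) / [ r (1 − r*) ]
n = 0.684 × (1 − 0.494) / [ 0.494 × (1 − 0.684) ]
  = 0.346104 / 0.156104 = 2.2171
Items needed = n × 57 = 2.2171 × 57 ≈ 126.37 → round up to 127

127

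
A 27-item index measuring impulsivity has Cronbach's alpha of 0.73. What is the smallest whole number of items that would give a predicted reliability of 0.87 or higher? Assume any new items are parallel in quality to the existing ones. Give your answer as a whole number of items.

n = 0.87 × (1 − 0.73) / [ 0.73 × (1 − 0.87) ]
n = 0.2349 / 0.0949 ≈ 2.4752
Items needed = n × 27 = 2.4752 × 27 ≈ 66.83 → round up to 67

67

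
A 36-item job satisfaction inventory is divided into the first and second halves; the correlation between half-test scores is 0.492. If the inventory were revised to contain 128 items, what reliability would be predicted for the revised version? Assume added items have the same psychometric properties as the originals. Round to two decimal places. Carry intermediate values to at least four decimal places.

Spearman-Brown correction (n = 2): r_full = 2·0.492/(1 + 0.492) = 0.6595
Then adjust to 128 items: n = 128/36 = 3.5556
r_new = n·r_full / (1 + (n − 1)·r_full) = 2.3449 / 2.6854 ≈ 0.8732

0.87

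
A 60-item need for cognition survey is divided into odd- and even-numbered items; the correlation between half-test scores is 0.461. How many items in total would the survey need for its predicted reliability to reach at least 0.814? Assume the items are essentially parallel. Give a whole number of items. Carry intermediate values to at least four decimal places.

154

r_full = 2(0.461)/(1 + 0.461) = 0.6311
Solve Spearman-Brown for n: n = 0.814(1 − 0.6311) / [0.6311(1 − 0.814)] = 2.5581
Required items = 2.5581 × 60 = 153.49, so 154 items.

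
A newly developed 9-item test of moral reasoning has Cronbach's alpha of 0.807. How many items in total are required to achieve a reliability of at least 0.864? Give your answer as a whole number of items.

14

Spearman-Brown solved for the length factor n:
n = r_target (1 − r_old) / [ r_old (1 − r_target) ]
n = 0.864(1 − 0.807) / [0.807(1 − 0.864)]
  = 0.166752 / 0.109752 = 1.5194
So the test needs 1.5194 × 9 ≈ 13.67 items; rounding up, 14.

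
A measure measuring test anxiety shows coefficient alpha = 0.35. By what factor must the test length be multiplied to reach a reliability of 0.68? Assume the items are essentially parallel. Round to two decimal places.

Spearman-Brown solved for the length factor n:
n = r_target (1 − r_old) / [ r_old (1 − r_target) ]
n = 0.68(1 − 0.35) / [0.35(1 − 0.68)]
n = 0.4420 / 0.1120 ≈ 3.9464

3.95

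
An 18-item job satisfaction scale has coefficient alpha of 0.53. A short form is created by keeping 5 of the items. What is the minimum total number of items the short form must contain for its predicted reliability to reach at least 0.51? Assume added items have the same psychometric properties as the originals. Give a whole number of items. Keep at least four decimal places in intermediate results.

First, r for the 5-item form: n = 5/18 = 0.2778, so r_5 = 0.2778·0.53/(1 + (0.2778 − 1)·0.53) = 0.2385
Length factor from the short form to reach 0.51: n' = 0.51(1 − 0.2385) / [0.2385(1 − 0.51)] ≈ 3.3232
Items = 3.3232 × 5 ≈ 16.62 → 17

17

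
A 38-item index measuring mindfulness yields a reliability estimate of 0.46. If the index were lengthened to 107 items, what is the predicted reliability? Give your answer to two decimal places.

The new length is 107/38 = 2.8158 times the old.
r_new = (2.8158 × 0.46) / (1 + (2.8158 − 1) × 0.46)
r_new = 1.2953 / 1.8353 ≈ 0.7058

0.71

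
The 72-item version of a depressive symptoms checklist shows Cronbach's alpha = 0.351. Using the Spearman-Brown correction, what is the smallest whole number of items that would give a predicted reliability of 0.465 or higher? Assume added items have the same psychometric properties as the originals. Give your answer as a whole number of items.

116

Rearranging the Spearman-Brown formula for n,
n = r*(1 − r) / [ r (1 − r*) ]
n = 0.465 × (1 − 0.351) / [ 0.351 × (1 − 0.465) ]
n = 0.301785 / 0.187785 ≈ 1.6071
Items needed = n × 72 = 1.6071 × 72 ≈ 115.71 → round up to 116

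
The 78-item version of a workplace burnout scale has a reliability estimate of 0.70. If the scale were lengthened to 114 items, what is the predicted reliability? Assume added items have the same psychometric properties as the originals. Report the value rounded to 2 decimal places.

The new length is 114/78 = 1.4615 times the old.
r_new = (1.4615 × 0.70) / (1 + (1.4615 − 1) × 0.70)
r_new = 1.0231 / 1.3231 ≈ 0.7733

0.77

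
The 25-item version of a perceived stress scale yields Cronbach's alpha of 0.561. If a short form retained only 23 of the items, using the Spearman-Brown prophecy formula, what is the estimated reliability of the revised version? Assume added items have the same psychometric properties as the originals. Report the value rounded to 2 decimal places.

The new length is 23/25 = 0.92 times the old.
By Spearman-Brown, r_new = n r / (1 + (n − 1) r).
r_new = 0.92·0.561 / [1 + (0.92 − 1)·0.561]
r_new = 0.5161 / 0.9551 ≈ 0.5404

0.54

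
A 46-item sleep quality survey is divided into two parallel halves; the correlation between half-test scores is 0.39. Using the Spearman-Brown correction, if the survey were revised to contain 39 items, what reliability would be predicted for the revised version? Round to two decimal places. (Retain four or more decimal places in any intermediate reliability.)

0.52

Spearman-Brown correction (n = 2): r_full = 2·0.39/(1 + 0.39) = 0.5612
Length factor from 46 to 39 items: n = 39/46 = 0.8478
r_new = n·r_full / (1 + (n − 1)·r_full) = 0.4758 / 0.9146 ≈ 0.5202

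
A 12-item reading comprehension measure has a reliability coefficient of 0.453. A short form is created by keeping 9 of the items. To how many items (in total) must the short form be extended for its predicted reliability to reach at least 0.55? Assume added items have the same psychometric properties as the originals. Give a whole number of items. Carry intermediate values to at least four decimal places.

18

First, r for the 9-item form: n = 9/12 = 0.7500, so r_9 = 0.7500·0.453/(1 + (0.7500 − 1)·0.453) = 0.3831
Then solve for n' with r_old = 0.3831, r_target = 0.55: n' = 0.55(1 − 0.3831)/[0.3831(1 − 0.55)] = 1.9681
Items = 1.9681 × 9 ≈ 17.71 → 18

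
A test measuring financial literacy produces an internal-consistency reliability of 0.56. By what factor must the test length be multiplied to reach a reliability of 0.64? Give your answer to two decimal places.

1.40

Rearranging the Spearman-Brown formula for n,
n = r*(1 − r) / [ r (1 − r*) ]
n = [0.64 × 0.44] / [0.56 × 0.36]
n = 0.2816 / 0.2016 ≈ 1.3968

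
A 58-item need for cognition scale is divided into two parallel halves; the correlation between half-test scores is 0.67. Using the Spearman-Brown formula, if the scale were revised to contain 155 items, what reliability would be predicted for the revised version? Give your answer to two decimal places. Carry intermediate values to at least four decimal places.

Spearman-Brown correction (n = 2): r_full = 2·0.67/(1 + 0.67) = 0.8024
Then adjust to 155 items: n = 155/58 = 2.6724
r_new = n·r_full / (1 + (n − 1)·r_full) = 2.1443 / 2.3419 ≈ 0.9156

0.92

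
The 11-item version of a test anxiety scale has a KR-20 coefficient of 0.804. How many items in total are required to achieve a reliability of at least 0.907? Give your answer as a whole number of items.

27

n = 0.907 × (1 − 0.804) / [ 0.804 × (1 − 0.907) ]
n = 0.177772 / 0.074772 ≈ 2.3775
2.3775 × 11 = 26.15 → 27 items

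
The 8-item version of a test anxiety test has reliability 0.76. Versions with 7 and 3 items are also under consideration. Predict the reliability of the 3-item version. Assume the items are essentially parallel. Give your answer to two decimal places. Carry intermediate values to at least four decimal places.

0.54

The 7-item form is not needed; work directly from the 8-item form with n = 3/8 = 0.3750.
r_{3} = n·r / (1 + (n − 1)·r) = 0.2850 / 0.5250 ≈ 0.5429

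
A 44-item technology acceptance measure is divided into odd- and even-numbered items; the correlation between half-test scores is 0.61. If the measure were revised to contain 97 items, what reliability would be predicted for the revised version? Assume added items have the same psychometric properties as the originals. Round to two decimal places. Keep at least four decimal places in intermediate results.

Full-test reliability from the split-half r: r_full = 2(0.61)/(1 + 0.61) = 0.7578
Length factor from 44 to 97 items: n = 97/44 = 2.2045
r_new = n·r_full / (1 + (n − 1)·r_full) = 1.6706 / 1.9128 ≈ 0.8734

0.87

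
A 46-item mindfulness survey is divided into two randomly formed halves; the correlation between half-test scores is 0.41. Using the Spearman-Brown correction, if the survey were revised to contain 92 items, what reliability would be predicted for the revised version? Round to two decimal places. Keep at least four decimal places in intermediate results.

0.74

Spearman-Brown correction (n = 2): r_full = 2·0.41/(1 + 0.41) = 0.5816
Length factor from 46 to 92 items: n = 92/46 = 2.0000
r_new = n·r_full / (1 + (n − 1)·r_full) = 1.1632 / 1.5816 ≈ 0.7355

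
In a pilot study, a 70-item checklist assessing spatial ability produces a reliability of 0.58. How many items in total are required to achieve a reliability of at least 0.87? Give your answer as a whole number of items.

340

Spearman-Brown solved for the length factor n:
n = r_target (1 − r_old) / [ r_old (1 − r_target) ]
n = 0.87(1 − 0.58) / [0.58(1 − 0.87)]
n = 0.3654 / 0.0754 ≈ 4.8462
Items needed = n × 70 = 4.8462 × 70 ≈ 339.23 → round up to 340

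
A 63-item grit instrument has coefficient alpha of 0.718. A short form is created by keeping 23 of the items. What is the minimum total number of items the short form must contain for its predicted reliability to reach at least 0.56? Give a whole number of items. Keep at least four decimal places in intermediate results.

32

First, r for the 23-item form: n = 23/63 = 0.3651, so r_23 = 0.3651·0.718/(1 + (0.3651 − 1)·0.718) = 0.4818
Then solve for n' with r_old = 0.4818, r_target = 0.56: n' = 0.56(1 − 0.4818)/[0.4818(1 − 0.56)] = 1.3689
Total items = 1.3689 × 23 = 31.48, rounded up to 32.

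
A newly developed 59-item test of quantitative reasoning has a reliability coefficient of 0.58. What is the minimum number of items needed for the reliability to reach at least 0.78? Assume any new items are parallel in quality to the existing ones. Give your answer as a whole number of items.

Spearman-Brown solved for the length factor n:
n = r*(1 − r) / [ r (1 − r*) ]
n = [0.78 × 0.42] / [0.58 × 0.22]
  = 0.3276 / 0.1276 = 2.5674
2.5674 × 59 = 151.48 → 152 items

152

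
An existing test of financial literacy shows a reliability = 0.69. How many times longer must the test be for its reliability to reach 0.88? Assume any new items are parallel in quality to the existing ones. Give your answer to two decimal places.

3.29

n = 0.88 × (1 − 0.69) / [ 0.69 × (1 − 0.88) ]
n = 0.2728 / 0.0828 ≈ 3.2947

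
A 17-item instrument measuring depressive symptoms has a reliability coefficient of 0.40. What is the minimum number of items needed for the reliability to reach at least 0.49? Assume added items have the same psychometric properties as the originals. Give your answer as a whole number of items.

Invert Spearman-Brown to solve for n:
n = r_target (1 − r_old) / [ r_old (1 − r_target) ]
n = 0.49(1 − 0.40) / [0.40(1 − 0.49)]
  = 0.2940 / 0.2040 = 1.4412
1.4412 × 17 = 24.50 → 25 items

25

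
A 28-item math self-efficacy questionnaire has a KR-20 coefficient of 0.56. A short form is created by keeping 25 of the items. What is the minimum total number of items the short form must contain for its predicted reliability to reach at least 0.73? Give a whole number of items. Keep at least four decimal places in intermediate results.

First, r for the 25-item form: n = 25/28 = 0.8929, so r_25 = 0.8929·0.56/(1 + (0.8929 − 1)·0.56) = 0.5319
Length factor from the short form to reach 0.73: n' = 0.73(1 − 0.5319) / [0.5319(1 − 0.73)] ≈ 2.3794
Total items = 2.3794 × 25 = 59.48, rounded up to 60.

60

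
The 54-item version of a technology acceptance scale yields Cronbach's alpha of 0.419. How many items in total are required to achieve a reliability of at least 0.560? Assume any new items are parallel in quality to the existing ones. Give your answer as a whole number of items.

96

n = 0.560(1 − 0.419) / [0.419(1 − 0.560)]
n = 0.325360 / 0.184360 ≈ 1.7648
Items needed = n × 54 = 1.7648 × 54 ≈ 95.30 → round up to 96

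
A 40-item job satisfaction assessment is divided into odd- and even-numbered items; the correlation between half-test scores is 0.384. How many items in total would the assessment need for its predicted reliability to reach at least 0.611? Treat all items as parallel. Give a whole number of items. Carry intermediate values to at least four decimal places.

51

Corrected full-test reliability: r_full = 2 × 0.384 / (1 + 0.384) ≈ 0.5549
n = r_tgt(1 − r_full) / [r_full(1 − r_tgt)] = 0.611 × 0.4451 / (0.5549 × 0.389) ≈ 1.2599
Required items = 1.2599 × 40 = 50.40, so 51 items.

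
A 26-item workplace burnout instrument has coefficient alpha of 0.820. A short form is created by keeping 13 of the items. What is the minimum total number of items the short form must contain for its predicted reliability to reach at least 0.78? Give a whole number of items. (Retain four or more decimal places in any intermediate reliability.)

21

Short-form reliability: n = 13/26 = 0.5000; r_13 = n·r/(1+(n−1)r) ≈ 0.6949
Then solve for n' with r_old = 0.6949, r_target = 0.78: n' = 0.78(1 − 0.6949)/[0.6949(1 − 0.78)] = 1.5567
Total items = 1.5567 × 13 = 20.24, rounded up to 21.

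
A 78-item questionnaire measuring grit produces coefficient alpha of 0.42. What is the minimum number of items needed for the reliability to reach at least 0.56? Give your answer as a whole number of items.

138

Spearman-Brown solved for the length factor n:
n = r*(1 − r) / [ r (1 − r*) ]
n = [0.56 × 0.58] / [0.42 × 0.44]
n = 0.3248 / 0.1848 ≈ 1.7576
1.7576 × 78 = 137.09 → 138 items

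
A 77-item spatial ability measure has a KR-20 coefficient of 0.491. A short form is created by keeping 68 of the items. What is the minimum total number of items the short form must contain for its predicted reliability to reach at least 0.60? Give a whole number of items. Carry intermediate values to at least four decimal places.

First, r for the 68-item form: n = 68/77 = 0.8831, so r_68 = 0.8831·0.491/(1 + (0.8831 − 1)·0.491) = 0.4600
Then solve for n' with r_old = 0.4600, r_target = 0.60: n' = 0.60(1 − 0.4600)/[0.4600(1 − 0.60)] = 1.7609
Total items = 1.7609 × 68 = 119.74, rounded up to 120.

120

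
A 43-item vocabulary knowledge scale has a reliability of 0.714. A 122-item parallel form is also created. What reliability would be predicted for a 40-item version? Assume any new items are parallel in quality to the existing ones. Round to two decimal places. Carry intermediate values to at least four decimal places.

0.70

Only the ratio of lengths matters: n = 40/43 = 0.9302
r_{40} = n·r / (1 + (n − 1)·r) = 0.6642 / 0.9502 ≈ 0.6990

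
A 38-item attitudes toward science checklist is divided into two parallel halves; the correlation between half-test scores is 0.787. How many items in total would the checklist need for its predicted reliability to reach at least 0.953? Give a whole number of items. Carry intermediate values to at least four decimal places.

Corrected full-test reliability: r_full = 2 × 0.787 / (1 + 0.787) ≈ 0.8808
n = r_tgt(1 − r_full) / [r_full(1 − r_tgt)] = 0.953 × 0.1192 / (0.8808 × 0.047) ≈ 2.7441
Items = 2.7441 × 38 ≈ 104.28 → 105

105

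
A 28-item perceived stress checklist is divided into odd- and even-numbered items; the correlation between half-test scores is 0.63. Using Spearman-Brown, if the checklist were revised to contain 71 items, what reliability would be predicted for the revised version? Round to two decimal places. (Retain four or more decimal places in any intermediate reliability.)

0.90

First correct the split-half correlation to full-test reliability: r_full = 2 × 0.63 / (1 + 0.63) ≈ 0.7730
Length factor from 28 to 71 items: n = 71/28 = 2.5357
r_new = n·r_full / (1 + (n − 1)·r_full) = 1.9601 / 2.1871 ≈ 0.8962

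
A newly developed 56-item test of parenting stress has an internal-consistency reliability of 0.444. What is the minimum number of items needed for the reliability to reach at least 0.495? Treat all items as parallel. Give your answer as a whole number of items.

Spearman-Brown solved for the length factor n:
n = r_target (1 − r_old) / [ r_old (1 − r_target) ]
n = 0.495 × (1 − 0.444) / [ 0.444 × (1 − 0.495) ]
  = 0.275220 / 0.224220 = 1.2275
1.2275 × 56 = 68.74 → 69 items

69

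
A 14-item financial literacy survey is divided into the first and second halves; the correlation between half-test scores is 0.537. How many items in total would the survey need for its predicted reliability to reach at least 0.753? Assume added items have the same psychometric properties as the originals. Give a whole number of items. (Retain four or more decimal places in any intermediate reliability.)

r_full = 2(0.537)/(1 + 0.537) = 0.6988
Solve Spearman-Brown for n: n = 0.753(1 − 0.6988) / [0.6988(1 − 0.753)] = 1.3140
Items = 1.3140 × 14 ≈ 18.40 → 19

19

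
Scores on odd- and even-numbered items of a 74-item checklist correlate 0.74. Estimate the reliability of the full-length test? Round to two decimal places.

Each half is half the length of the full test, so the full test is n = 2 times a half.
r_full = 2r_hh / (1 + r_hh) = 2 × 0.74 / (1 + 0.74)
       = 1.4800 / 1.7400 = 0.8506

0.85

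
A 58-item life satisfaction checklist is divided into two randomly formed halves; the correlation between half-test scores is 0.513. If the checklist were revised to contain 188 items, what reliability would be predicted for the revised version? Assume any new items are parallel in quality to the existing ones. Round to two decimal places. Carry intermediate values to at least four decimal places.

Full-test reliability from the split-half r: r_full = 2(0.513)/(1 + 0.513) = 0.6781
Then adjust to 188 items: n = 188/58 = 3.2414
r_new = n·r_full / (1 + (n − 1)·r_full) = 2.1980 / 2.5199 ≈ 0.8723

0.87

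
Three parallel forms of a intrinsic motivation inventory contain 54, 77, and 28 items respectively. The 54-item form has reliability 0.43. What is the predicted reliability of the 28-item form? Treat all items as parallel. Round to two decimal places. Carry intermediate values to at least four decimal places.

0.28

The 77-item form is not needed; work directly from the 54-item form with n = 28/54 = 0.5185.
r_{28} = n·r / (1 + (n − 1)·r) = 0.2230 / 0.7930 ≈ 0.2812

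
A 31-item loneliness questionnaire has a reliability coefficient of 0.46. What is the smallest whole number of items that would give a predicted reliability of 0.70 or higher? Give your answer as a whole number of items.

85

Rearranging the Spearman-Brown formula for n,
n = r*(1 − r) / [ r (1 − r*) ]
n = [0.70 × 0.54] / [0.46 × 0.30]
  = 0.3780 / 0.1380 = 2.7391
2.7391 × 31 = 84.91 → 85 items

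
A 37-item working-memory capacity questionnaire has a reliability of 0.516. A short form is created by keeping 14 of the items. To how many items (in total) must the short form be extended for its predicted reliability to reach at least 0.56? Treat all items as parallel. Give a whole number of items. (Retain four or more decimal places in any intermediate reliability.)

45

First, r for the 14-item form: n = 14/37 = 0.3784, so r_14 = 0.3784·0.516/(1 + (0.3784 − 1)·0.516) = 0.2875
Length factor from the short form to reach 0.56: n' = 0.56(1 − 0.2875) / [0.2875(1 − 0.56)] ≈ 3.1542
Total items = 3.1542 × 14 = 44.16, rounded up to 45.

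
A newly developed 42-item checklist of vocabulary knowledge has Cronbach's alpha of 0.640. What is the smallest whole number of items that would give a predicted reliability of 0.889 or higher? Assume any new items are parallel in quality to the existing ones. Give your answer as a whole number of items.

n = 0.889 × (1 − 0.640) / [ 0.640 × (1 − 0.889) ]
  = 0.320040 / 0.071040 = 4.5051
So the test needs 4.5051 × 42 ≈ 189.21 items; rounding up, 190.

190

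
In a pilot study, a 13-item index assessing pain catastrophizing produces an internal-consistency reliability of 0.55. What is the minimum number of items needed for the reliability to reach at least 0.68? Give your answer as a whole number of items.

23

Invert Spearman-Brown to solve for n:
n = r*(1 − r) / [ r (1 − r*) ]
n = 0.68(1 − 0.55) / [0.55(1 − 0.68)]
  = 0.3060 / 0.1760 = 1.7386
Items needed = n × 13 = 1.7386 × 13 ≈ 22.60 → round up to 23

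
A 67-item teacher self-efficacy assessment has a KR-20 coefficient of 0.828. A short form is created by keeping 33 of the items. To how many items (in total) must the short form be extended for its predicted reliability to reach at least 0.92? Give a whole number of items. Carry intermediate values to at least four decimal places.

161

Short-form reliability: n = 33/67 = 0.4925; r_33 = n·r/(1+(n−1)r) ≈ 0.7033
Length factor from the short form to reach 0.92: n' = 0.92(1 − 0.7033) / [0.7033(1 − 0.92)] ≈ 4.8515
Items = 4.8515 × 33 ≈ 160.10 → 161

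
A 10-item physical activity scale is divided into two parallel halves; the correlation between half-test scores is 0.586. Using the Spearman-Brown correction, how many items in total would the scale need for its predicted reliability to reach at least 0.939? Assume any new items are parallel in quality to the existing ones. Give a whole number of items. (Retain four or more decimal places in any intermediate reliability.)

Corrected full-test reliability: r_full = 2 × 0.586 / (1 + 0.586) ≈ 0.7390
n = r_tgt(1 − r_full) / [r_full(1 − r_tgt)] = 0.939 × 0.2610 / (0.7390 × 0.061) ≈ 5.4367
Items = 5.4367 × 10 ≈ 54.37 → 55

55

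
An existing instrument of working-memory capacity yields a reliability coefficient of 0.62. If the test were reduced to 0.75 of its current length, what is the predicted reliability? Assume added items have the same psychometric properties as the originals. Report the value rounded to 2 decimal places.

0.55

r_new = 0.75·0.62 / [1 + (0.75 − 1)·0.62]
r_new = 0.4650 / 0.8450 ≈ 0.5503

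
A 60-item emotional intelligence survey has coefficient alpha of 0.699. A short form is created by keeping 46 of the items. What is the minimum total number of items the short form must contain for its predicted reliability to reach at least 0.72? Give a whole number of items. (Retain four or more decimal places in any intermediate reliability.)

67

Short-form reliability: n = 46/60 = 0.7667; r_46 = n·r/(1+(n−1)r) ≈ 0.6403
Length factor from the short form to reach 0.72: n' = 0.72(1 − 0.6403) / [0.6403(1 − 0.72)] ≈ 1.4445
Total items = 1.4445 × 46 = 66.45, rounded up to 67.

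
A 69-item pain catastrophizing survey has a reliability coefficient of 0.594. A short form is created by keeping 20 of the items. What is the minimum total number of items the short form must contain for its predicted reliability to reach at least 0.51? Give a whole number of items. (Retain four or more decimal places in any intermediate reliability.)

50

Short-form reliability: n = 20/69 = 0.2899; r_20 = n·r/(1+(n−1)r) ≈ 0.2978
Then solve for n' with r_old = 0.2978, r_target = 0.51: n' = 0.51(1 − 0.2978)/[0.2978(1 − 0.51)] = 2.4542
Total items = 2.4542 × 20 = 49.08, rounded up to 50.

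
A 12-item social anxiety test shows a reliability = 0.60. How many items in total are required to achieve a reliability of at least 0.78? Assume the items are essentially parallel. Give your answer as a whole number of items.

Invert Spearman-Brown to solve for n:
n = r_target (1 − r_old) / [ r_old (1 − r_target) ]
n = [0.78 × 0.40] / [0.60 × 0.22]
n = 0.3120 / 0.1320 ≈ 2.3636
Items needed = n × 12 = 2.3636 × 12 ≈ 28.36 → round up to 29

29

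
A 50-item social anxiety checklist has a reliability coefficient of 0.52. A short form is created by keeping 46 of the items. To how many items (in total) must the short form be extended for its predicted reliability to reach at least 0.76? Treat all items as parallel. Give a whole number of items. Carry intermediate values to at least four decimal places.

Short-form reliability: n = 46/50 = 0.9200; r_46 = n·r/(1+(n−1)r) ≈ 0.4992
Then solve for n' with r_old = 0.4992, r_target = 0.76: n' = 0.76(1 − 0.4992)/[0.4992(1 − 0.76)] = 3.1768
Items = 3.1768 × 46 ≈ 146.13 → 147

147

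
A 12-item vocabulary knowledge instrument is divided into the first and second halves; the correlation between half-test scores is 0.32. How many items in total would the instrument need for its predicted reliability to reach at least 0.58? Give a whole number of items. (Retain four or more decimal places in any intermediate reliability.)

r_full = 2(0.32)/(1 + 0.32) = 0.4848
n = r_tgt(1 − r_full) / [r_full(1 − r_tgt)] = 0.58 × 0.5152 / (0.4848 × 0.42) ≈ 1.4675
Required items = 1.4675 × 12 = 17.61, so 18 items.

18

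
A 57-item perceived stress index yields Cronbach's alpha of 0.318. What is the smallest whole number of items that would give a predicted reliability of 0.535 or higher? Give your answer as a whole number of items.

141

Rearranging the Spearman-Brown formula for n,
n = r*(1 − r) / [ r (1 − r*) ]
n = 0.535 × (1 − 0.318) / [ 0.318 × (1 − 0.535) ]
n = 0.364870 / 0.147870 ≈ 2.4675
2.4675 × 57 = 140.65 → 141 items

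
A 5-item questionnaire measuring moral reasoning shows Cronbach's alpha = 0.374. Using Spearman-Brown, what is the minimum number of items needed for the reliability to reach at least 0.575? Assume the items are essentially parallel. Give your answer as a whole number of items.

12

Rearranging the Spearman-Brown formula for n,
n = r_target (1 − r_old) / [ r_old (1 − r_target) ]
n = [0.575 × 0.626] / [0.374 × 0.425]
  = 0.359950 / 0.158950 = 2.2645
So the test needs 2.2645 × 5 ≈ 11.32 items; rounding up, 12.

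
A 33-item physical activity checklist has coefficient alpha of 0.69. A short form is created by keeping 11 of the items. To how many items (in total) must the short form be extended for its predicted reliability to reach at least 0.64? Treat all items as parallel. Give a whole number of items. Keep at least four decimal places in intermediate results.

27

Short-form reliability: n = 11/33 = 0.3333; r_11 = n·r/(1+(n−1)r) ≈ 0.4259
Then solve for n' with r_old = 0.4259, r_target = 0.64: n' = 0.64(1 − 0.4259)/[0.4259(1 − 0.64)] = 2.3964
Total items = 2.3964 × 11 = 26.36, rounded up to 27.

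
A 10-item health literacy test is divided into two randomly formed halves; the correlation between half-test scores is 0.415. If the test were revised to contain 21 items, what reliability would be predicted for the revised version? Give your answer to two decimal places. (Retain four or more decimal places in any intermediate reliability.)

0.75

Full-test reliability from the split-half r: r_full = 2(0.415)/(1 + 0.415) = 0.5866
Length factor from 10 to 21 items: n = 21/10 = 2.1000
r_new = n·r_full / (1 + (n − 1)·r_full) = 1.2319 / 1.6453 ≈ 0.7487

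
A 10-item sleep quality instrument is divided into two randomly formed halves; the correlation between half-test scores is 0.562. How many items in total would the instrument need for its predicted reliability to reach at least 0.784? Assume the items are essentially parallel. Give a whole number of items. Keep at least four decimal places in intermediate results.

r_full = 2(0.562)/(1 + 0.562) = 0.7196
n = r_tgt(1 − r_full) / [r_full(1 − r_tgt)] = 0.784 × 0.2804 / (0.7196 × 0.216) ≈ 1.4143
Required items = 1.4143 × 10 = 14.14, so 15 items.

15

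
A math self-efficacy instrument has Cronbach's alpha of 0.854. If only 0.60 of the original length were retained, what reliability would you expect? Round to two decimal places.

0.78

r_new = 0.6·0.854 / [1 + (0.6 − 1)·0.854]
     = 0.5124 / 0.6584 = 0.7783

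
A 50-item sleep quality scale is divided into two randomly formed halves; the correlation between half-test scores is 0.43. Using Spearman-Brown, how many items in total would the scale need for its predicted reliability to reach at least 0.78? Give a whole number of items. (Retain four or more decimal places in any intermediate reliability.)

Corrected full-test reliability: r_full = 2 × 0.43 / (1 + 0.43) ≈ 0.6014
n = r_tgt(1 − r_full) / [r_full(1 − r_tgt)] = 0.78 × 0.3986 / (0.6014 × 0.22) ≈ 2.3499
Required items = 2.3499 × 50 = 117.49, so 118 items.

118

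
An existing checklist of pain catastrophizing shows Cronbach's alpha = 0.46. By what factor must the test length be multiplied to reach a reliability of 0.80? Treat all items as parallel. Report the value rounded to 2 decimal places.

Rearranging the Spearman-Brown formula for n,
n = r*(1 − r) / [ r (1 − r*) ]
n = [0.80 × 0.54] / [0.46 × 0.20]
n = 0.4320 / 0.0920 ≈ 4.6957

4.70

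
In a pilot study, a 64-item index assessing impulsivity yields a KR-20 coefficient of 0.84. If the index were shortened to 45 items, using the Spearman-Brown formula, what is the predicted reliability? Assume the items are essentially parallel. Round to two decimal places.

Length ratio n = 45/64 = 0.7031
Apply the Spearman-Brown prophecy formula, r' = nr / [1 + (n − 1)r]:
r_new = (0.7031 × 0.84) / (1 + (0.7031 − 1) × 0.84)
     = 0.5906 / 0.7506 = 0.7868

0.79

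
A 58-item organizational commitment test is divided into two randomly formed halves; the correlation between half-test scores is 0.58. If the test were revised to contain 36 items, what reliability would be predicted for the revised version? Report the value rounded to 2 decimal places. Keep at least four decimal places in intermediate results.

0.63

Spearman-Brown correction (n = 2): r_full = 2·0.58/(1 + 0.58) = 0.7342
Length factor from 58 to 36 items: n = 36/58 = 0.6207
r_new = n·r_full / (1 + (n − 1)·r_full) = 0.4557 / 0.7215 ≈ 0.6316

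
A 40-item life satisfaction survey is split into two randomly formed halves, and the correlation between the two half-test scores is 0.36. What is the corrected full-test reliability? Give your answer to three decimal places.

The full test is twice the length of either half (n = 2).
r_full = 2(0.36) / (1 + 0.36)
r_full = 0.7200 / 1.3600 ≈ 0.5294

0.529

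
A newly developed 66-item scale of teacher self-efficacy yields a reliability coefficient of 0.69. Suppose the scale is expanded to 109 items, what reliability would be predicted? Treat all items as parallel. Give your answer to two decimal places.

0.79

n = 109/66 = 1.6515
By Spearman-Brown, r_new = n r / (1 + (n − 1) r).
r_new = 1.6515·0.69 / [1 + (1.6515 − 1)·0.69]
     = 1.1395 / 1.4495 = 0.7861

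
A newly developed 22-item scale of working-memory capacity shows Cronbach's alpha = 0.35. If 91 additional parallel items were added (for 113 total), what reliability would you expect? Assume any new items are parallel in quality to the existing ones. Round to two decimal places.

0.73

Length ratio n = 113/22 = 5.1364
r_new = 5.1364·0.35 / [1 + (5.1364 − 1)·0.35]
     = 1.7977 / 2.4477 = 0.7344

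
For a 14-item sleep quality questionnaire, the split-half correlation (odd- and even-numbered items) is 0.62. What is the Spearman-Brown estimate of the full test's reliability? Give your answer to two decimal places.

0.77

The full test is twice the length of either half (n = 2).
r_full = 2(0.62) / (1 + 0.62)
r_full = 1.2400 / 1.6200 ≈ 0.7654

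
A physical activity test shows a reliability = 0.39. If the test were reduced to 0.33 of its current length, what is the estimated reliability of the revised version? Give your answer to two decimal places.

0.17

r_new = (0.33 × 0.39) / (1 + (0.33 − 1) × 0.39)
r_new = 0.1287 / 0.7387 ≈ 0.1742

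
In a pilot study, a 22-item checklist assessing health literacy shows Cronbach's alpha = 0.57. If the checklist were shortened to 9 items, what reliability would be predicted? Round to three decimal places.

The new length is 9/22 = 0.4091 times the old.
Spearman-Brown: r_new = n·r / (1 + (n − 1)·r)
r_new = (0.4091 × 0.57) / (1 + (0.4091 − 1) × 0.57)
     = 0.2332 / 0.6632 = 0.3516

0.352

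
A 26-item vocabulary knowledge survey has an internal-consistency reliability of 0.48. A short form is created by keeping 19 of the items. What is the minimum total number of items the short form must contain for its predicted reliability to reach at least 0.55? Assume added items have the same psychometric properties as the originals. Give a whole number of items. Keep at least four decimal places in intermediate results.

35

First, r for the 19-item form: n = 19/26 = 0.7308, so r_19 = 0.7308·0.48/(1 + (0.7308 − 1)·0.48) = 0.4028
Then solve for n' with r_old = 0.4028, r_target = 0.55: n' = 0.55(1 − 0.4028)/[0.4028(1 − 0.55)] = 1.8121
Items = 1.8121 × 19 ≈ 34.43 → 35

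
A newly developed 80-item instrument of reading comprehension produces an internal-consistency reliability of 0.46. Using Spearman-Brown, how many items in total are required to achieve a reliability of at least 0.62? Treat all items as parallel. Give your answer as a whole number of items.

Spearman-Brown solved for the length factor n:
n = r*(1 − r) / [ r (1 − r*) ]
n = [0.62 × 0.54] / [0.46 × 0.38]
  = 0.3348 / 0.1748 = 1.9153
1.9153 × 80 = 153.22 → 154 items

154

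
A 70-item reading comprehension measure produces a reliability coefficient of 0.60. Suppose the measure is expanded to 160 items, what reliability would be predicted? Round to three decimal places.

The new length is 160/70 = 2.2857 times the old.
Spearman-Brown: r_new = n·r / (1 + (n − 1)·r)
r_new = 2.2857·0.60 / [1 + (2.2857 − 1)·0.60]
     = 1.3714 / 1.7714 = 0.7742

0.774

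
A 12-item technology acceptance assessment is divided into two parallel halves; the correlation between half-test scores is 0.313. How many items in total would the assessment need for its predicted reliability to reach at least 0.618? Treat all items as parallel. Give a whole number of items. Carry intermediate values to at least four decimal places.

22

Corrected full-test reliability: r_full = 2 × 0.313 / (1 + 0.313) ≈ 0.4768
n = r_tgt(1 − r_full) / [r_full(1 − r_tgt)] = 0.618 × 0.5232 / (0.4768 × 0.382) ≈ 1.7752
Items = 1.7752 × 12 ≈ 21.30 → 22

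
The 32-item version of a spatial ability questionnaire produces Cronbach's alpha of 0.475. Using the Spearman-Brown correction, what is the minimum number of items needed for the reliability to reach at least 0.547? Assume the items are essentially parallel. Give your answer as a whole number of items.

43

Rearranging the Spearman-Brown formula for n,
n = r_target (1 − r_old) / [ r_old (1 − r_target) ]
n = 0.547(1 − 0.475) / [0.475(1 − 0.547)]
  = 0.287175 / 0.215175 = 1.3346
So the test needs 1.3346 × 32 ≈ 42.71 items; rounding up, 43.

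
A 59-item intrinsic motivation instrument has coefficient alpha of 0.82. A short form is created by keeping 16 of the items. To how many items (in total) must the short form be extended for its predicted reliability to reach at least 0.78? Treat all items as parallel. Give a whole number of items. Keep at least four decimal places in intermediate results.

46

Short-form reliability: n = 16/59 = 0.2712; r_16 = n·r/(1+(n−1)r) ≈ 0.5527
Then solve for n' with r_old = 0.5527, r_target = 0.78: n' = 0.78(1 − 0.5527)/[0.5527(1 − 0.78)] = 2.8693
Items = 2.8693 × 16 ≈ 45.91 → 46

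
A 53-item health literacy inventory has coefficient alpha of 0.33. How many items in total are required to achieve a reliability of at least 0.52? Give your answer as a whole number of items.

Rearranging the Spearman-Brown formula for n,
n = r*(1 − r) / [ r (1 − r*) ]
n = 0.52 × (1 − 0.33) / [ 0.33 × (1 − 0.52) ]
  = 0.3484 / 0.1584 = 2.1995
So the test needs 2.1995 × 53 ≈ 116.57 items; rounding up, 117.

117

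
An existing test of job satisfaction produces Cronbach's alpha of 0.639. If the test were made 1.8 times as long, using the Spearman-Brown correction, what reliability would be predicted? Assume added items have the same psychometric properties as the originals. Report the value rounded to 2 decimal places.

0.76

r_new = 1.8·0.639 / [1 + (1.8 − 1)·0.639]
     = 1.1502 / 1.5112 = 0.7611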